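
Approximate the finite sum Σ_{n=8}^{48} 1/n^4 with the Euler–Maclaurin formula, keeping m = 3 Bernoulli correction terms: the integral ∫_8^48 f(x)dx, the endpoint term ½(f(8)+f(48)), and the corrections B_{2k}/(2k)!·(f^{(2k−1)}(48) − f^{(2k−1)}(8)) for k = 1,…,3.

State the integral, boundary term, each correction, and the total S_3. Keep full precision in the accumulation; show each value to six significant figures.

S_3 ≈ 0.000780285

The integral term ∫_8^48 1/x^4 dx = 0.000648028.
Endpoint term: (f(8) + f(48))/2 = (0.000244141 + 1.88380e-07)/2 = 0.000122165.
So far: 0.000770192.
Correction k=1: B_{2}/2! · (f^{(1)}(48) − f^{(1)}(8)) = 1/12 · (-1.56983e-08 − (-0.000122070)) = 1.01712e-05.
Running total after k=1: 0.000780363.
Correction k=2: B_{4}/4! · (f^{(3)}(48) − f^{(3)}(8)) = −1/720 · (-2.04406e-10 − (-5.72205e-05)) = -7.94726e-08.
Running total after k=2: 0.000780284.
Correction k=3: B_{6}/6! · (f^{(5)}(48) − f^{(5)}(8)) = 1/30240 · (-4.96819e-12 − (-5.00679e-05)) = 1.65568e-09.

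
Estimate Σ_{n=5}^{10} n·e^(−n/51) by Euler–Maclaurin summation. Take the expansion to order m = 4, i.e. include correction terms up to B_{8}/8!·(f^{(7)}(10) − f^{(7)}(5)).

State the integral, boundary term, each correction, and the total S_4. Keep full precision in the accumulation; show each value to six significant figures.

Integral: ∫_5^10 x·e^(−x/51) dx = 32.2082.
Boundary: ½(f(5) + f(10)) = ½(4.53307 + 8.21948) = 6.37627.
So far: 38.5845.
Correction k=1: B_{2}/2! · (f^{(1)}(10) − f^{(1)}(5)) = 1/12 · (0.660782 − 0.817730) = -0.0130790.
Running total after k=1: 38.5714.
Correction k=2: B_{4}/4! · (f^{(3)}(10) − f^{(3)}(5)) = −1/720 · (0.000886073 − 0.00101152) = 1.74227e-07.
Running total after k=2: 38.5714.
Correction k=3: B_{6}/6! · (f^{(5)}(10) − f^{(5)}(5)) = 1/30240 · (5.83659e-07 − 6.56918e-07) = -2.42258e-12.
Running total after k=3: 38.5714.
Correction k=4: B_{8}/8! · (f^{(7)}(10) − f^{(7)}(5)) = −1/1209600 · (3.17821e-10 − 3.55610e-10) = 3.12407e-17.

S_4 ≈ 38.5714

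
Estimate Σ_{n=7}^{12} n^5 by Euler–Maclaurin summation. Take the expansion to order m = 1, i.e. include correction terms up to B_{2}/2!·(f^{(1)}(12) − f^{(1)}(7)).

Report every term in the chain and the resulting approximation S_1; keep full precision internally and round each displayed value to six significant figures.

∫_7^12 x^5 dx evaluates to 478056.
Boundary: ½(f(7) + f(12)) = ½(16807.0 + 248832) = 132820.
So far: 610875.
Order-1 term: 1/12 · (103680 − 12005.0) = 7639.58.

S_1 ≈ 618515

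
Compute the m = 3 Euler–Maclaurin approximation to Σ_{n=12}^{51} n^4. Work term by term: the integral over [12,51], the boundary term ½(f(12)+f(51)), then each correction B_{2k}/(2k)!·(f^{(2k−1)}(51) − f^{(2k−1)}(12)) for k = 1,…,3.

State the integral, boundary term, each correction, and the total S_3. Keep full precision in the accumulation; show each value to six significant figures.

Integral: ∫_12^51 x^4 dx = 6.89553e+07.
Boundary: ½(f(12) + f(51)) = ½(20736.0 + 6.76520e+06) = 3.39297e+06.
Integral + boundary = 7.23483e+07.
Order-1 term: 1/12 · (530604 − 6912.00) = 43641.0.
Partial sum through k=1: 7.23919e+07.
Order-2 term: −1/720 · (1224.00 − 288.000) = -1.30000.
Partial sum through k=2: 7.23919e+07.
Order-3 term: 1/30240 · (0.00000 − 0.00000) = 0.00000.

S_3 ≈ 7.23919e+07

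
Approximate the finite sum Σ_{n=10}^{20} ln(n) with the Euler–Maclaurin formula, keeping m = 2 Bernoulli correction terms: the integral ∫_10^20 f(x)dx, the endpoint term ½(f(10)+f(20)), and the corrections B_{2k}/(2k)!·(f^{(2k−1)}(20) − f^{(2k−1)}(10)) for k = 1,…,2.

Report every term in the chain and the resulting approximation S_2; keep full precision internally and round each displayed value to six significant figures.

Integral: ∫_10^20 ln(x) dx = 26.8888.
Boundary: ½(f(10) + f(20)) = ½(2.30259 + 2.99573) = 2.64916.
So far: 29.5380.
Correction k=1: B_{2}/2! · (f^{(1)}(20) − f^{(1)}(10)) = 1/12 · (0.0500000 − 0.100000) = -0.00416667.
Partial sum through k=1: 29.5338.
Correction k=2: B_{4}/4! · (f^{(3)}(20) − f^{(3)}(10)) = −1/720 · (0.000250000 − 0.00200000) = 2.43056e-06.

S_2 ≈ 29.5338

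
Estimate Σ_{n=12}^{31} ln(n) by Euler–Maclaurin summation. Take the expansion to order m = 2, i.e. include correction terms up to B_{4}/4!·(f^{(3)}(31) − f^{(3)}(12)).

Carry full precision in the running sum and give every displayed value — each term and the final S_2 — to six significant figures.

Integral: ∫_12^31 ln(x) dx = 57.6347.
½[f(12) + f(31)] = ½[2.48491 + 3.43399] = 2.95945.
Running total after boundary: 60.5942.
Correction k=1: B_{2}/2! · (f^{(1)}(31) − f^{(1)}(12)) = 1/12 · (0.0322581 − 0.0833333) = -0.00425627.
Running total after k=1: 60.5899.
Correction k=2: B_{4}/4! · (f^{(3)}(31) − f^{(3)}(12)) = −1/720 · (6.71344e-05 − 0.00115741) = 1.51427e-06.

S_2 ≈ 60.5899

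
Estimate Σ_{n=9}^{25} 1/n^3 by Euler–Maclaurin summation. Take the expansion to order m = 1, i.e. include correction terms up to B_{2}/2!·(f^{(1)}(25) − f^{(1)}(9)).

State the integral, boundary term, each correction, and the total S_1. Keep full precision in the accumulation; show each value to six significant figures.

S_1 ≈ 0.00612817

Integral: ∫_9^25 1/x^3 dx = 0.00537284.
Endpoint term: (f(9) + f(25))/2 = (0.00137174 + 6.40000e-05)/2 = 0.000717871.
Running total after boundary: 0.00609071.
Order-1 term: 1/12 · (-7.68000e-06 − (-0.000457247)) = 3.74639e-05.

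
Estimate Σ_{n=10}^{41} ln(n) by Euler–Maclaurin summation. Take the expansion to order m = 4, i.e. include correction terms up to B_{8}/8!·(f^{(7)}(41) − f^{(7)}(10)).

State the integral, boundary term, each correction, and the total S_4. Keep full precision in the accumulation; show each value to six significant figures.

S_4 ≈ 101.232

Integral: ∫_10^41 ln(x) dx = 98.2306.
Endpoint term: (f(10) + f(41))/2 = (2.30259 + 3.71357)/2 = 3.00808.
So far: 101.239.
Order-1 term: 1/12 · (0.0243902 − 0.100000) = -0.00630081.
Running total after k=1: 101.232.
Order-2 term: −1/720 · (2.90187e-05 − 0.00200000) = 2.73747e-06.
Running total after k=2: 101.232.
Order-3 term: 1/30240 · (2.07153e-07 − 0.000240000) = -7.92966e-09.
Running total after k=3: 101.232.
Order-4 term: −1/1209600 · (3.69697e-09 − 7.20000e-05) = 5.95208e-11.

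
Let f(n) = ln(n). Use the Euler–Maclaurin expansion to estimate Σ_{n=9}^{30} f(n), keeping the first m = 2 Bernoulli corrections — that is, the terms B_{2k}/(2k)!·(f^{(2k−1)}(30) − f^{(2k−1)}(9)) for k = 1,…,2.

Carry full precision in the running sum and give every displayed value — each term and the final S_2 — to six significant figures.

S_2 ≈ 64.0536

∫_9^30 ln(x) dx evaluates to 61.2609.
Boundary: ½(f(9) + f(30)) = ½(2.19722 + 3.40120) = 2.79921.
Integral + boundary = 64.0601.
k=1: B_{2}/(2)! × [f^{(1)}(30) − f^{(1)}(9)] = 1/12 × (0.0333333 − 0.111111) = -0.00648148.
After k=1: 64.0536.
k=2: B_{4}/(4)! × [f^{(3)}(30) − f^{(3)}(9)] = −1/720 × (7.40741e-05 − 0.00274348) = 3.70751e-06.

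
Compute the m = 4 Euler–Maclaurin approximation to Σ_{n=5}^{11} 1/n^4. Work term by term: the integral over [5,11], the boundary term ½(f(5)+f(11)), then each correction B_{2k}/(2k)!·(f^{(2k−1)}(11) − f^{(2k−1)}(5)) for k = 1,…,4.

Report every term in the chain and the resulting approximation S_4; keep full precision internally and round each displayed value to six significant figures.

S_4 ≈ 0.00335295

The integral term ∫_5^11 1/x^4 dx = 0.00241623.
½[f(5) + f(11)] = ½[0.00160000 + 6.83013e-05] = 0.000834151.
Running total after boundary: 0.00325038.
k=1: B_{2}/(2)! × [f^{(1)}(11) − f^{(1)}(5)] = 1/12 × (-2.48369e-05 − (-0.00128000)) = 0.000104597.
After k=1: 0.00335498.
k=2: B_{4}/(4)! × [f^{(3)}(11) − f^{(3)}(5)] = −1/720 × (-6.15790e-06 − (-0.00153600)) = -2.12478e-06.
After k=2: 0.00335285.
k=3: B_{6}/(6)! × [f^{(5)}(11) − f^{(5)}(5)] = 1/30240 × (-2.84994e-06 − (-0.00344064)) = 1.13684e-07.
After k=3: 0.00335296.
k=4: B_{8}/(8)! × [f^{(7)}(11) − f^{(7)}(5)] = −1/1209600 × (-2.11979e-06 − (-0.0123863)) = -1.02382e-08.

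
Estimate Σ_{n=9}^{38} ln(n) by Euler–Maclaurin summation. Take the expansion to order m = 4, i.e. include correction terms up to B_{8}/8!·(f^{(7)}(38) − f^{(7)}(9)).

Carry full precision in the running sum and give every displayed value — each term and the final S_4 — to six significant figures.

∫_9^38 ln(x) dx evaluates to 89.4533.
Endpoint term: (f(9) + f(38))/2 = (2.19722 + 3.63759)/2 = 2.91741.
Integral + boundary = 92.3707.
Correction k=1: B_{2}/2! · (f^{(1)}(38) − f^{(1)}(9)) = 1/12 · (0.0263158 − 0.111111) = -0.00706628.
After k=1: 92.3636.
Correction k=2: B_{4}/4! · (f^{(3)}(38) − f^{(3)}(9)) = −1/720 · (3.64485e-05 − 0.00274348) = 3.75977e-06.
After k=2: 92.3636.
Correction k=3: B_{6}/6! · (f^{(5)}(38) − f^{(5)}(9)) = 1/30240 · (3.02896e-07 − 0.000406442) = -1.34305e-08.
After k=3: 92.3636.
Correction k=4: B_{8}/8! · (f^{(7)}(38) − f^{(7)}(9)) = −1/1209600 · (6.29285e-09 − 0.000150534) = 1.24444e-10.

S_4 ≈ 92.3636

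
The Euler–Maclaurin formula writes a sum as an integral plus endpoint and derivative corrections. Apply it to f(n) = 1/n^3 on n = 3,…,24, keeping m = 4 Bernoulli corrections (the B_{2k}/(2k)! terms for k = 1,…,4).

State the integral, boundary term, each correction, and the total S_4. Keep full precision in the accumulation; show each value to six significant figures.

Integral: ∫_3^24 1/x^3 dx = 0.0546875.
Boundary: ½(f(3) + f(24)) = ½(0.0370370 + 7.23380e-05) = 0.0185547.
So far: 0.0732422.
k=1: B_{2}/(2)! × [f^{(1)}(24) − f^{(1)}(3)] = 1/12 × (-9.04225e-06 − (-0.0370370)) = 0.00308567.
Running total after k=1: 0.0763279.
k=2: B_{4}/(4)! × [f^{(3)}(24) − f^{(3)}(3)] = −1/720 × (-3.13967e-07 − (-0.0823045)) = -0.000114311.
Running total after k=2: 0.0762135.
k=3: B_{6}/(6)! × [f^{(5)}(24) − f^{(5)}(3)] = 1/30240 × (-2.28934e-08 − (-0.384088)) = 1.27013e-05.
Running total after k=3: 0.0762262.
k=4: B_{8}/(8)! × [f^{(7)}(24) − f^{(7)}(3)] = −1/1209600 × (-2.86168e-09 − (-3.07270)) = -2.54026e-06.

S_4 ≈ 0.0762237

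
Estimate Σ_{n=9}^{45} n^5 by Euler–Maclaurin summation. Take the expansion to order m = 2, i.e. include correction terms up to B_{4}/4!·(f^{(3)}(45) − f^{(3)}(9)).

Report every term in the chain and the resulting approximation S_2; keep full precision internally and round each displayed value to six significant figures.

Integral: ∫_9^45 x^5 dx = 1.38387e+09.
Boundary: ½(f(9) + f(45)) = ½(59049.0 + 1.84528e+08) = 9.22936e+07.
Integral + boundary = 1.47617e+09.
Correction k=1: B_{2}/2! · (f^{(1)}(45) − f^{(1)}(9)) = 1/12 · (2.05031e+07 − 32805.0) = 1.70586e+06.
After k=1: 1.47787e+09.
Correction k=2: B_{4}/4! · (f^{(3)}(45) − f^{(3)}(9)) = −1/720 · (121500 − 4860.00) = -162.000.

S_2 ≈ 1.47787e+09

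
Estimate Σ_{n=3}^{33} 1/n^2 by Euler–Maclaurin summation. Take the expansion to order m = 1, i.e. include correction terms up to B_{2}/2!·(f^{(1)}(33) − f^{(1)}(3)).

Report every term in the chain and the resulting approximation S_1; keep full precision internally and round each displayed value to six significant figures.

Integral: ∫_3^33 1/x^2 dx = 0.303030.
½[f(3) + f(33)] = ½[0.111111 + 0.000918274] = 0.0560147.
So far: 0.359045.
k=1: B_{2}/(2)! × [f^{(1)}(33) − f^{(1)}(3)] = 1/12 × (-5.56529e-05 − (-0.0740741)) = 0.00616820.

S_1 ≈ 0.365213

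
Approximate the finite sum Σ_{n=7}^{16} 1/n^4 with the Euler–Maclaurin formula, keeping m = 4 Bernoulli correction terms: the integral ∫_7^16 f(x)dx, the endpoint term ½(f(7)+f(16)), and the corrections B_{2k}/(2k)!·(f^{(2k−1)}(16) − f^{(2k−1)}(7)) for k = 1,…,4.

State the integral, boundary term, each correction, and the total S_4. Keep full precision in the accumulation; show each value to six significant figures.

∫_7^16 1/x^4 dx evaluates to 0.000890437.
½[f(7) + f(16)] = ½[0.000416493 + 1.52588e-05] = 0.000215876.
So far: 0.00110631.
Order-1 term: 1/12 · (-3.81470e-06 − (-0.000237996)) = 1.95151e-05.
After k=1: 0.00112583.
Order-2 term: −1/720 · (-4.47035e-07 − (-0.000145712)) = -2.01757e-07.
After k=2: 0.00112563.
Order-3 term: 1/30240 · (-9.77889e-08 − (-0.000166528)) = 5.50364e-09.
After k=3: 0.00112563.
Order-4 term: −1/1209600 · (-3.43789e-08 − (-0.000305868)) = -2.52838e-10.

S_4 ≈ 0.00112563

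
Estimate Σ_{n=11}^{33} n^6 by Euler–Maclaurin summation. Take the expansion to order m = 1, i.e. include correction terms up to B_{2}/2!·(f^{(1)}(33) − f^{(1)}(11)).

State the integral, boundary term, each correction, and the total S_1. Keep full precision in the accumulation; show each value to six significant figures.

∫_11^33 x^6 dx evaluates to 6.08557e+09.
Boundary: ½(f(11) + f(33)) = ½(1.77156e+06 + 1.29147e+09) = 6.46620e+08.
Integral + boundary = 6.73218e+09.
Correction k=1: B_{2}/2! · (f^{(1)}(33) − f^{(1)}(11)) = 1/12 · (2.34812e+08 − 966306) = 1.94872e+07.

S_1 ≈ 6.75167e+09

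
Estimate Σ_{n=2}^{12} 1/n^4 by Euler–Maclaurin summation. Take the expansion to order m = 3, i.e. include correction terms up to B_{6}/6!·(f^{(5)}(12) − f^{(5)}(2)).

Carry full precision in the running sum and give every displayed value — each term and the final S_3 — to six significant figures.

∫_2^12 1/x^4 dx evaluates to 0.0414738.
Boundary: ½(f(2) + f(12)) = ½(0.0625000 + 4.82253e-05) = 0.0312741.
Running total after boundary: 0.0727479.
Order-1 term: 1/12 · (-1.60751e-05 − (-0.125000)) = 0.0104153.
Partial sum through k=1: 0.0831632.
Order-2 term: −1/720 · (-3.34898e-06 − (-0.937500)) = -0.00130208.
Partial sum through k=2: 0.0818611.
Order-3 term: 1/30240 · (-1.30238e-06 − (-13.1250)) = 0.000434028.

S_3 ≈ 0.0822952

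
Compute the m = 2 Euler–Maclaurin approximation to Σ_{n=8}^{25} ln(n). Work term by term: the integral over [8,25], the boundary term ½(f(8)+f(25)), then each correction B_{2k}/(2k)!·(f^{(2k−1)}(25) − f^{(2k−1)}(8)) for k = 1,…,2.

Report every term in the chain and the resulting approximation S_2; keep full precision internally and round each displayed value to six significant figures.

∫_8^25 ln(x) dx evaluates to 46.8364.
½[f(8) + f(25)] = ½[2.07944 + 3.21888] = 2.64916.
So far: 49.4855.
Order-1 term: 1/12 · (0.0400000 − 0.125000) = -0.00708333.
Partial sum through k=1: 49.4784.
Order-2 term: −1/720 · (0.000128000 − 0.00390625) = 5.24757e-06.

S_2 ≈ 49.4784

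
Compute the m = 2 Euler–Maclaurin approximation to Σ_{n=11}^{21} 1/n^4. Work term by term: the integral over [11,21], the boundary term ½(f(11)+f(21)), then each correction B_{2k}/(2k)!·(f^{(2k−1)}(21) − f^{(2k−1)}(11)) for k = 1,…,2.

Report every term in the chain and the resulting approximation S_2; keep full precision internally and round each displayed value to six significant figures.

∫_11^21 1/x^4 dx evaluates to 0.000214445.
Endpoint term: (f(11) + f(21))/2 = (6.83013e-05 + 5.14189e-06)/2 = 3.67216e-05.
Integral + boundary = 0.000251167.
k=1: B_{2}/(2)! × [f^{(1)}(21) − f^{(1)}(11)] = 1/12 × (-9.79408e-07 − (-2.48369e-05)) = 1.98812e-06.
Running total after k=1: 0.000253155.
k=2: B_{4}/(4)! × [f^{(3)}(21) − f^{(3)}(11)] = −1/720 × (-6.66264e-08 − (-6.15790e-06)) = -8.46010e-09.

S_2 ≈ 0.000253146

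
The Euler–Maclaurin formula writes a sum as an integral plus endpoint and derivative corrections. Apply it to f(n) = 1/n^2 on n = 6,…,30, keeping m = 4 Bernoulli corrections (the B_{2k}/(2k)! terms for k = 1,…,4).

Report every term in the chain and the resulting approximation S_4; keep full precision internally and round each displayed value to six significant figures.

∫_6^30 1/x^2 dx evaluates to 0.133333.
½[f(6) + f(30)] = ½[0.0277778 + 0.00111111] = 0.0144444.
Integral + boundary = 0.147778.
Order-1 term: 1/12 · (-7.40741e-05 − (-0.00925926)) = 0.000765432.
After k=1: 0.148543.
Order-2 term: −1/720 · (-9.87654e-07 − (-0.00308642)) = -4.28532e-06.
After k=2: 0.148539.
Order-3 term: 1/30240 · (-3.29218e-08 − (-0.00257202)) = 8.50524e-08.
After k=3: 0.148539.
Order-4 term: −1/1209600 · (-2.04847e-09 − (-0.00400091)) = -3.30763e-09.

S_4 ≈ 0.148539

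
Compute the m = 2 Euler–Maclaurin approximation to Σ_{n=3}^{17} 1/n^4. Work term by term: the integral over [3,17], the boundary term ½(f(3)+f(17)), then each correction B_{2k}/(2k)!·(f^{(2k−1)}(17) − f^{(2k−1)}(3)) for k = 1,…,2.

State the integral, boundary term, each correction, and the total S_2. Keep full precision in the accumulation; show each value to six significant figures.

∫_3^17 1/x^4 dx evaluates to 0.0122778.
½[f(3) + f(17)] = ½[0.0123457 + 1.19730e-05] = 0.00617883.
Running total after boundary: 0.0184567.
k=1: B_{2}/(2)! × [f^{(1)}(17) − f^{(1)}(3)] = 1/12 × (-2.81719e-06 − (-0.0164609)) = 0.00137151.
After k=1: 0.0198282.
k=2: B_{4}/(4)! × [f^{(3)}(17) − f^{(3)}(3)] = −1/720 × (-2.92441e-07 − (-0.0548697)) = -7.62075e-05.

S_2 ≈ 0.0197520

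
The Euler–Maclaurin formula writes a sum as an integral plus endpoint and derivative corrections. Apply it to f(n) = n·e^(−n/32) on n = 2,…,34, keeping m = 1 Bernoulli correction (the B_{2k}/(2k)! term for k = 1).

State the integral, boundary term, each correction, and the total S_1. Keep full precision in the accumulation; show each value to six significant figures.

S_1 ≈ 298.933

The integral term ∫_2^34 x·e^(−x/32) dx = 292.194.
Endpoint term: (f(2) + f(34))/2 = (1.87883 + 11.7501)/2 = 6.81446.
So far: 299.008.
Order-1 term: 1/12 · (-0.0215994 − 0.880700) = -0.0751916.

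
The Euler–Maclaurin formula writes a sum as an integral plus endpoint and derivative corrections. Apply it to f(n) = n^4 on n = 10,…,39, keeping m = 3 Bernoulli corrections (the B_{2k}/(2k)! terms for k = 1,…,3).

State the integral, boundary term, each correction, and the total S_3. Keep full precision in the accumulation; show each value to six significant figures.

The integral term ∫_10^39 x^4 dx = 1.80248e+07.
Boundary: ½(f(10) + f(39)) = ½(10000.0 + 2.31344e+06) = 1.16172e+06.
Integral + boundary = 1.91866e+07.
Correction k=1: B_{2}/2! · (f^{(1)}(39) − f^{(1)}(10)) = 1/12 · (237276 − 4000.00) = 19439.7.
After k=1: 1.92060e+07.
Correction k=2: B_{4}/4! · (f^{(3)}(39) − f^{(3)}(10)) = −1/720 · (936.000 − 240.000) = -0.966667.
After k=2: 1.92060e+07.
Correction k=3: B_{6}/6! · (f^{(5)}(39) − f^{(5)}(10)) = 1/30240 · (0.00000 − 0.00000) = 0.00000.

S_3 ≈ 1.92060e+07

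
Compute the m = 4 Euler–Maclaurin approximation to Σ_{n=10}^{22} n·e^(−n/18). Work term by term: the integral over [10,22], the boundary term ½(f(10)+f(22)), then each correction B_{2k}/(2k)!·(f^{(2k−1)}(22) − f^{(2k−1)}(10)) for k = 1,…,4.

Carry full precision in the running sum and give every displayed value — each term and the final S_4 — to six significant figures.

The integral term ∫_10^22 x·e^(−x/18) dx = 77.0778.
Endpoint term: (f(10) + f(22))/2 = (5.73753 + 6.48065)/2 = 6.10909.
So far: 83.1869.
k=1: B_{2}/(2)! × [f^{(1)}(22) − f^{(1)}(10)] = 1/12 × (-0.0654611 − 0.255002) = -0.0267052.
After k=1: 83.1602.
k=2: B_{4}/(4)! × [f^{(3)}(22) − f^{(3)}(10)] = −1/720 × (0.00161632 − 0.00432873) = 3.76723e-06.
After k=2: 83.1602.
k=3: B_{6}/(6)! × [f^{(5)}(22) − f^{(5)}(10)] = 1/30240 × (1.06009e-05 − 2.42914e-05) = -4.52729e-10.
After k=3: 83.1602.
k=4: B_{8}/(8)! × [f^{(7)}(22) − f^{(7)}(10)] = −1/1209600 × (5.00405e-08 − 1.08712e-07) = 4.85045e-14.

S_4 ≈ 83.1602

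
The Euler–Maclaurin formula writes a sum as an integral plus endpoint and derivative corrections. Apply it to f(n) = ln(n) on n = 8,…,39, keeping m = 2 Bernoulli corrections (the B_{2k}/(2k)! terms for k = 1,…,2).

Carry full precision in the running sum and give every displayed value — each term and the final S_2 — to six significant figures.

The integral term ∫_8^39 ln(x) dx = 95.2434.
½[f(8) + f(39)] = ½[2.07944 + 3.66356] = 2.87150.
So far: 98.1149.
Correction k=1: B_{2}/2! · (f^{(1)}(39) − f^{(1)}(8)) = 1/12 · (0.0256410 − 0.125000) = -0.00827991.
Running total after k=1: 98.1066.
Correction k=2: B_{4}/4! · (f^{(3)}(39) − f^{(3)}(8)) = −1/720 · (3.37160e-05 − 0.00390625) = 5.37852e-06.

S_2 ≈ 98.1066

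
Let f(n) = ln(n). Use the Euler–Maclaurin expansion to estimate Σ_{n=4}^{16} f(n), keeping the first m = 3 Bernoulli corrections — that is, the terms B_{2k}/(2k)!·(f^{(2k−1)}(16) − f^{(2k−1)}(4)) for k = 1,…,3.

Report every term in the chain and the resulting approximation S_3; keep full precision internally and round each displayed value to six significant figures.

S_3 ≈ 28.8801

The integral term ∫_4^16 ln(x) dx = 26.8162.
Boundary: ½(f(4) + f(16)) = ½(1.38629 + 2.77259) = 2.07944.
Running total after boundary: 28.8957.
k=1: B_{2}/(2)! × [f^{(1)}(16) − f^{(1)}(4)] = 1/12 × (0.0625000 − 0.250000) = -0.0156250.
After k=1: 28.8801.
k=2: B_{4}/(4)! × [f^{(3)}(16) − f^{(3)}(4)] = −1/720 × (0.000488281 − 0.0312500) = 4.27246e-05.
After k=2: 28.8801.
k=3: B_{6}/(6)! × [f^{(5)}(16) − f^{(5)}(4)] = 1/30240 × (2.28882e-05 − 0.0234375) = -7.74293e-07.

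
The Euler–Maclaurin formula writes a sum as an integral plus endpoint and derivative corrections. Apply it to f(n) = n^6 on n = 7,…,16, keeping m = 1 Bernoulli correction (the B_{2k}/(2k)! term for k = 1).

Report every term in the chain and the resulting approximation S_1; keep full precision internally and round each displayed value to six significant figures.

S_1 ≈ 4.71936e+07

Integral: ∫_7^16 x^6 dx = 3.82303e+07.
Endpoint term: (f(7) + f(16))/2 = (117649 + 1.67772e+07)/2 = 8.44743e+06.
Running total after boundary: 4.66777e+07.
k=1: B_{2}/(2)! × [f^{(1)}(16) − f^{(1)}(7)] = 1/12 × (6.29146e+06 − 100842) = 515884.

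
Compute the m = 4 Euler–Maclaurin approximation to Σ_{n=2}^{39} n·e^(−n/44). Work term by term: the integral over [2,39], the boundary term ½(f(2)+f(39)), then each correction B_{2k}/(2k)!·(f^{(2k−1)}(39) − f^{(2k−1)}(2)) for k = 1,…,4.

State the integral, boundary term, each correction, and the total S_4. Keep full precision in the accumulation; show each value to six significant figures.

Integral: ∫_2^39 x·e^(−x/44) dx = 428.881.
½[f(2) + f(39)] = ½[1.91113 + 16.0739] = 8.99252.
Integral + boundary = 437.874.
Order-1 term: 1/12 · (0.0468354 − 0.912128) = -0.0721077.
Partial sum through k=1: 437.802.
Order-2 term: −1/720 · (0.000449968 − 0.00145829) = 1.40045e-06.
Partial sum through k=2: 437.802.
Order-3 term: 1/30240 · (4.52348e-07 − 1.26314e-06) = -2.68120e-11.
Partial sum through k=3: 437.802.
Order-4 term: −1/1209600 · (3.47249e-10 − 9.15824e-10) = 4.70052e-16.

S_4 ≈ 437.802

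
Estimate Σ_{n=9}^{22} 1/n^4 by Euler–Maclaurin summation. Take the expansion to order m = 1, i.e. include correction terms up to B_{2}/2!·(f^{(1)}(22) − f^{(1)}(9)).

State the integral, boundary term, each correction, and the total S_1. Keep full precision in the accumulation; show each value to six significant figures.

∫_9^22 1/x^4 dx evaluates to 0.000425943.
Boundary: ½(f(9) + f(22)) = ½(0.000152416 + 4.26883e-06) = 7.83423e-05.
Running total after boundary: 0.000504285.
Order-1 term: 1/12 · (-7.76152e-07 − (-6.77404e-05)) = 5.58035e-06.

S_1 ≈ 0.000509865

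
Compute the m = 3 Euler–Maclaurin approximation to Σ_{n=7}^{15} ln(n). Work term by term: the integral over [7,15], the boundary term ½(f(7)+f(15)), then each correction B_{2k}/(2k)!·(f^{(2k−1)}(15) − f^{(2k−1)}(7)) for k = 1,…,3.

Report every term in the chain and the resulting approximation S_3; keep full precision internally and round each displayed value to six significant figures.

S_3 ≈ 21.3200

Integral: ∫_7^15 ln(x) dx = 18.9994.
Endpoint term: (f(7) + f(15))/2 = (1.94591 + 2.70805)/2 = 2.32698.
Running total after boundary: 21.3264.
Correction k=1: B_{2}/2! · (f^{(1)}(15) − f^{(1)}(7)) = 1/12 · (0.0666667 − 0.142857) = -0.00634921.
Running total after k=1: 21.3200.
Correction k=2: B_{4}/4! · (f^{(3)}(15) − f^{(3)}(7)) = −1/720 · (0.000592593 − 0.00583090) = 7.27543e-06.
Running total after k=2: 21.3200.
Correction k=3: B_{6}/6! · (f^{(5)}(15) − f^{(5)}(7)) = 1/30240 · (3.16049e-05 − 0.00142798) = -4.61763e-08.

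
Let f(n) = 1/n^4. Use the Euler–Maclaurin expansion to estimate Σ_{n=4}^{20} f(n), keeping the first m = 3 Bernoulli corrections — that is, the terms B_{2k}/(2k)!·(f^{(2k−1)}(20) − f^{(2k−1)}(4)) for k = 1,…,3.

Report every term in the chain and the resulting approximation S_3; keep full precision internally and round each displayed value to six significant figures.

Integral: ∫_4^20 1/x^4 dx = 0.00516667.
½[f(4) + f(20)] = ½[0.00390625 + 6.25000e-06] = 0.00195625.
So far: 0.00712292.
Order-1 term: 1/12 · (-1.25000e-06 − (-0.00390625)) = 0.000325417.
Partial sum through k=1: 0.00744833.
Order-2 term: −1/720 · (-9.37500e-08 − (-0.00732422)) = -1.01724e-05.
Partial sum through k=2: 0.00743816.
Order-3 term: 1/30240 · (-1.31250e-08 − (-0.0256348)) = 8.47710e-07.

S_3 ≈ 0.00743901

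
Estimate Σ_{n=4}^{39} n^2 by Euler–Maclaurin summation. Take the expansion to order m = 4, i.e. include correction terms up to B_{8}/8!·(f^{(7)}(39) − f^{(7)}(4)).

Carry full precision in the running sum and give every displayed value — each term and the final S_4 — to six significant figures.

S_4 ≈ 20526.0

The integral term ∫_4^39 x^2 dx = 19751.7.
Endpoint term: (f(4) + f(39))/2 = (16.0000 + 1521.00)/2 = 768.500.
Running total after boundary: 20520.2.
Correction k=1: B_{2}/2! · (f^{(1)}(39) − f^{(1)}(4)) = 1/12 · (78.0000 − 8.00000) = 5.83333.
Partial sum through k=1: 20526.0.
Correction k=2: B_{4}/4! · (f^{(3)}(39) − f^{(3)}(4)) = −1/720 · (0.00000 − 0.00000) = 0.00000.
Partial sum through k=2: 20526.0.
Correction k=3: B_{6}/6! · (f^{(5)}(39) − f^{(5)}(4)) = 1/30240 · (0.00000 − 0.00000) = 0.00000.
Partial sum through k=3: 20526.0.
Correction k=4: B_{8}/8! · (f^{(7)}(39) − f^{(7)}(4)) = −1/1209600 · (0.00000 − 0.00000) = 0.00000.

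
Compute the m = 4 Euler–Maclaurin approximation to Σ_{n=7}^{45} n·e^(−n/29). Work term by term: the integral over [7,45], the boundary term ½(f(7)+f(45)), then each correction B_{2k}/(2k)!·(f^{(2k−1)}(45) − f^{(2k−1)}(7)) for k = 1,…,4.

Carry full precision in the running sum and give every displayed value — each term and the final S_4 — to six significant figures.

S_4 ≈ 372.865

The integral term ∫_7^45 x·e^(−x/29) dx = 365.408.
½[f(7) + f(45)] = ½[5.49881 + 9.53471] = 7.51676.
Integral + boundary = 372.925.
Order-1 term: 1/12 · (-0.116901 − 0.595930) = -0.0594025.
Running total after k=1: 372.865.
Order-2 term: −1/720 · (0.000364880 − 0.00257671) = 3.07199e-06.
Running total after k=2: 372.865.
Order-3 term: 1/30240 · (1.03301e-06 − 5.28518e-06) = -1.40614e-10.
Running total after k=3: 372.865.
Order-4 term: −1/1209600 · (1.94073e-09 − 8.92566e-09) = 5.77458e-15.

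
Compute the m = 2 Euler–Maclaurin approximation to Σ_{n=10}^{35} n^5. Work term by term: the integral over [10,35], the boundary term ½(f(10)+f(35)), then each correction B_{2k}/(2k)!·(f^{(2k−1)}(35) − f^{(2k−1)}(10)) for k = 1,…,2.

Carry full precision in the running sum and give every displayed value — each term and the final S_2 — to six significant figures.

∫_10^35 x^5 dx evaluates to 3.06211e+08.
Endpoint term: (f(10) + f(35))/2 = (100000 + 5.25219e+07)/2 = 2.63109e+07.
Integral + boundary = 3.32522e+08.
k=1: B_{2}/(2)! × [f^{(1)}(35) − f^{(1)}(10)] = 1/12 × (7.50312e+06 − 50000.0) = 621094.
Partial sum through k=1: 3.33143e+08.
k=2: B_{4}/(4)! × [f^{(3)}(35) − f^{(3)}(10)] = −1/720 × (73500.0 − 6000.00) = -93.7500.

S_2 ≈ 3.33143e+08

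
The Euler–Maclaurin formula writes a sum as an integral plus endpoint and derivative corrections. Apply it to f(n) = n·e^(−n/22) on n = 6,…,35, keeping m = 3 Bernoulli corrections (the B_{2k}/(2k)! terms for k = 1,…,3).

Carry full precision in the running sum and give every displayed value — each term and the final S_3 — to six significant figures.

S_3 ≈ 219.264

∫_6^35 x·e^(−x/22) dx evaluates to 213.471.
Endpoint term: (f(6) + f(35))/2 = (4.56780 + 7.13091)/2 = 5.84936.
Running total after boundary: 219.320.
k=1: B_{2}/(2)! × [f^{(1)}(35) − f^{(1)}(6)] = 1/12 × (-0.120392 − 0.553673) = -0.0561721.
Running total after k=1: 219.264.
k=2: B_{4}/(4)! × [f^{(3)}(35) − f^{(3)}(6)] = −1/720 × (0.000593158 − 0.00428982) = 5.13425e-06.
Running total after k=2: 219.264.
k=3: B_{6}/(6)! × [f^{(5)}(35) − f^{(5)}(6)] = 1/30240 × (2.96500e-06 − 1.53630e-05) = -4.09987e-10.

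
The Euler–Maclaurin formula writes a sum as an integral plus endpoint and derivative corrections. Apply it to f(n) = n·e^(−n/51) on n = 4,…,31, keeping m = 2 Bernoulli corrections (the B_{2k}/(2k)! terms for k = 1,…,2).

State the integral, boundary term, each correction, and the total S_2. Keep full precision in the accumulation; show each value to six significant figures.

S_2 ≈ 326.443

The integral term ∫_4^31 x·e^(−x/51) dx = 316.207.
Boundary: ½(f(4) + f(31)) = ½(3.69826 + 16.8802) = 10.2893.
Running total after boundary: 326.496.
Correction k=1: B_{2}/2! · (f^{(1)}(31) − f^{(1)}(4)) = 1/12 · (0.213539 − 0.852051) = -0.0532093.
After k=1: 326.443.
Correction k=2: B_{4}/4! · (f^{(3)}(31) − f^{(3)}(4)) = −1/720 · (0.000500802 − 0.00103852) = 7.46825e-07.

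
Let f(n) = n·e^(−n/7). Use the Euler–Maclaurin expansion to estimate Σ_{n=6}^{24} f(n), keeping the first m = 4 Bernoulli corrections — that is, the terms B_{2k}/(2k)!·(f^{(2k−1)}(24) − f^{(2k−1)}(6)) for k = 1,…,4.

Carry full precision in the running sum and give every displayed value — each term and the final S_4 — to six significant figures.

S_4 ≈ 33.2306

Integral: ∫_6^24 x·e^(−x/7) dx = 31.5799.
½[f(6) + f(24)] = ½[2.54624 + 0.778398] = 1.66232.
Integral + boundary = 33.2422.
k=1: B_{2}/(2)! × [f^{(1)}(24) − f^{(1)}(6)] = 1/12 × (-0.0787664 − 0.0606247) = -0.0116159.
Running total after k=1: 33.2306.
k=2: B_{4}/(4)! × [f^{(3)}(24) − f^{(3)}(6)] = −1/720 × (-0.000283673 − 0.0185586) = 2.61698e-05.
Running total after k=2: 33.2306.
k=3: B_{6}/(6)! × [f^{(5)}(24) − f^{(5)}(6)] = 1/30240 × (2.12272e-05 − 0.000732243) = -2.35124e-08.
Running total after k=3: 33.2306.
k=4: B_{8}/(8)! × [f^{(7)}(24) − f^{(7)}(6)] = −1/1209600 × (9.84564e-07 − 2.21580e-05) = 1.75045e-11.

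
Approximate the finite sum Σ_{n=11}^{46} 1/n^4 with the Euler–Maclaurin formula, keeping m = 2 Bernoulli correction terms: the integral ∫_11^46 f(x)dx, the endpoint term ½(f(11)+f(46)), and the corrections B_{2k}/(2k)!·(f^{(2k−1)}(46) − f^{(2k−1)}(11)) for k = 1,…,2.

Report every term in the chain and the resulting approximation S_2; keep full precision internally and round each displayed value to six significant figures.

S_2 ≈ 0.000283336

∫_11^46 1/x^4 dx evaluates to 0.000247014.
½[f(11) + f(46)] = ½[6.83013e-05 + 2.23341e-07] = 3.42623e-05.
So far: 0.000281276.
Correction k=1: B_{2}/2! · (f^{(1)}(46) − f^{(1)}(11)) = 1/12 · (-1.94210e-08 − (-2.48369e-05)) = 2.06812e-06.
Running total after k=1: 0.000283344.
Correction k=2: B_{4}/4! · (f^{(3)}(46) − f^{(3)}(11)) = −1/720 · (-2.75345e-10 − (-6.15790e-06)) = -8.55225e-09.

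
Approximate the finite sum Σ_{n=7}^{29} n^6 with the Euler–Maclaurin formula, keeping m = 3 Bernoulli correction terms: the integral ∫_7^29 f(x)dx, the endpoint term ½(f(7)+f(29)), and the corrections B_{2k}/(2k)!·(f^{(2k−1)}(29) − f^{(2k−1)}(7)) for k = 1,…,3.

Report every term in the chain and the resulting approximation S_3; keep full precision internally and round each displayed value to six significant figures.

The integral term ∫_7^29 x^6 dx = 2.46415e+09.
Endpoint term: (f(7) + f(29))/2 = (117649 + 5.94823e+08)/2 = 2.97470e+08.
Integral + boundary = 2.76162e+09.
Order-1 term: 1/12 · (1.23067e+08 − 100842) = 1.02472e+07.
Running total after k=1: 2.77187e+09.
Order-2 term: −1/720 · (2.92668e+06 − 41160.0) = -4007.67.
Running total after k=2: 2.77186e+09.
Order-3 term: 1/30240 · (20880.0 − 5040.00) = 0.523810.

S_3 ≈ 2.77186e+09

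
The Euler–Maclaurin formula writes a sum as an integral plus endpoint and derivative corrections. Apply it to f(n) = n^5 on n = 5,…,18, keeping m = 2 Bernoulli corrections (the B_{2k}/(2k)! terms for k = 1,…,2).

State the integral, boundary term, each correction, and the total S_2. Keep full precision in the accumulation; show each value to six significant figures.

S_2 ≈ 6.65590e+06

∫_5^18 x^5 dx evaluates to 5.66610e+06.
Endpoint term: (f(5) + f(18))/2 = (3125.00 + 1.88957e+06)/2 = 946346.
Running total after boundary: 6.61245e+06.
k=1: B_{2}/(2)! × [f^{(1)}(18) − f^{(1)}(5)] = 1/12 × (524880 − 3125.00) = 43479.6.
Partial sum through k=1: 6.65593e+06.
k=2: B_{4}/(4)! × [f^{(3)}(18) − f^{(3)}(5)] = −1/720 × (19440.0 − 1500.00) = -24.9167.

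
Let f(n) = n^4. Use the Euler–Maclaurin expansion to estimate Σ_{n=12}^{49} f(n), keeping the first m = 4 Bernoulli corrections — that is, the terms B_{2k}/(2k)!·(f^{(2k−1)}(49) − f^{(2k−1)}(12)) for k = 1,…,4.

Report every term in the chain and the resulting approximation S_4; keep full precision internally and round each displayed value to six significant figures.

Integral: ∫_12^49 x^4 dx = 5.64453e+07.
Boundary: ½(f(12) + f(49)) = ½(20736.0 + 5.76480e+06) = 2.89277e+06.
So far: 5.93381e+07.
k=1: B_{2}/(2)! × [f^{(1)}(49) − f^{(1)}(12)] = 1/12 × (470596 − 6912.00) = 38640.3.
Running total after k=1: 5.93767e+07.
k=2: B_{4}/(4)! × [f^{(3)}(49) − f^{(3)}(12)] = −1/720 × (1176.00 − 288.000) = -1.23333.
Running total after k=2: 5.93767e+07.
k=3: B_{6}/(6)! × [f^{(5)}(49) − f^{(5)}(12)] = 1/30240 × (0.00000 − 0.00000) = 0.00000.
Running total after k=3: 5.93767e+07.
k=4: B_{8}/(8)! × [f^{(7)}(49) − f^{(7)}(12)] = −1/1209600 × (0.00000 − 0.00000) = 0.00000.

S_4 ≈ 5.93767e+07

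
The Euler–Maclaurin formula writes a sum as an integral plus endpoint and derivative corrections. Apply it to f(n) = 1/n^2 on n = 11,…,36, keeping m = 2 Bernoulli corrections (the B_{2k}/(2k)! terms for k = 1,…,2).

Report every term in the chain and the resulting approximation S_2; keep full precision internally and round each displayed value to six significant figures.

∫_11^36 1/x^2 dx evaluates to 0.0631313.
Boundary: ½(f(11) + f(36)) = ½(0.00826446 + 0.000771605) = 0.00451803.
So far: 0.0676493.
Correction k=1: B_{2}/2! · (f^{(1)}(36) − f^{(1)}(11)) = 1/12 · (-4.28669e-05 − (-0.00150263)) = 0.000121647.
After k=1: 0.0677710.
Correction k=2: B_{4}/4! · (f^{(3)}(36) − f^{(3)}(11)) = −1/720 · (-3.96916e-07 − (-0.000149021)) = -2.06423e-07.

S_2 ≈ 0.0677708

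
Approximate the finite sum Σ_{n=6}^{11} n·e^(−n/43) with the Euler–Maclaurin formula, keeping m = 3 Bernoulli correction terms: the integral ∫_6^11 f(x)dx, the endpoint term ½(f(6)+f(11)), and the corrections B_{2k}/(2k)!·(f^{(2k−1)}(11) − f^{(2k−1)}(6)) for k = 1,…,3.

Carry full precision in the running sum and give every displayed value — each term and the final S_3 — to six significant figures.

S_3 ≈ 41.5514

The integral term ∫_6^11 x·e^(−x/43) dx = 34.6979.
Endpoint term: (f(6) + f(11))/2 = (5.21858 + 8.51715)/2 = 6.86786.
Integral + boundary = 41.5657.
Order-1 term: 1/12 · (0.576213 − 0.748400) = -0.0143490.
Running total after k=1: 41.5514.
Order-2 term: −1/720 · (0.00114915 − 0.00134555) = 2.72776e-07.
Running total after k=2: 41.5514.
Order-3 term: 1/30240 · (1.07446e-06 − 1.23653e-06) = -5.35955e-12.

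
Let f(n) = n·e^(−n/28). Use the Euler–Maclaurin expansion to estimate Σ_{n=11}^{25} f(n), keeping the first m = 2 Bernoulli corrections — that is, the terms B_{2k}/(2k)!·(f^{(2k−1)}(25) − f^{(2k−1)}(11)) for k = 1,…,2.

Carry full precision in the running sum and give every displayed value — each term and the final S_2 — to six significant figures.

S_2 ≈ 138.364

Integral: ∫_11^25 x·e^(−x/28) dx = 129.562.
Endpoint term: (f(11) + f(25))/2 = (7.42638 + 10.2371)/2 = 8.83174.
So far: 138.394.
k=1: B_{2}/(2)! × [f^{(1)}(25) − f^{(1)}(11)] = 1/12 × (0.0438733 − 0.409897) = -0.0305020.
Running total after k=1: 138.364.
k=2: B_{4}/(4)! × [f^{(3)}(25) − f^{(3)}(11)] = −1/720 × (0.00110056 − 0.00224509) = 1.58962e-06.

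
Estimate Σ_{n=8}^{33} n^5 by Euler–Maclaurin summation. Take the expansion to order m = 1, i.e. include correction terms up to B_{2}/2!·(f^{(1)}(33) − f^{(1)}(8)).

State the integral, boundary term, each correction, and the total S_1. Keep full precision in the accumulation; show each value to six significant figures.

S_1 ≈ 2.35277e+08

∫_8^33 x^5 dx evaluates to 2.15201e+08.
½[f(8) + f(33)] = ½[32768.0 + 3.91354e+07] = 1.95841e+07.
Running total after boundary: 2.34785e+08.
Correction k=1: B_{2}/2! · (f^{(1)}(33) − f^{(1)}(8)) = 1/12 · (5.92960e+06 − 20480.0) = 492427.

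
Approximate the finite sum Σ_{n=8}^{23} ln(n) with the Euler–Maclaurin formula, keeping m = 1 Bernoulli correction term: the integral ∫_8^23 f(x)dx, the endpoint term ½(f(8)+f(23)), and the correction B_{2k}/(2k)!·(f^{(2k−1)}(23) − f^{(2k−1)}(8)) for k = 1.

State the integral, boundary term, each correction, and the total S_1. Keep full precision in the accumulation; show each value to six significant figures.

S_1 ≈ 43.0815

The integral term ∫_8^23 ln(x) dx = 40.4808.
½[f(8) + f(23)] = ½[2.07944 + 3.13549] = 2.60747.
Running total after boundary: 43.0883.
k=1: B_{2}/(2)! × [f^{(1)}(23) − f^{(1)}(8)] = 1/12 × (0.0434783 − 0.125000) = -0.00679348.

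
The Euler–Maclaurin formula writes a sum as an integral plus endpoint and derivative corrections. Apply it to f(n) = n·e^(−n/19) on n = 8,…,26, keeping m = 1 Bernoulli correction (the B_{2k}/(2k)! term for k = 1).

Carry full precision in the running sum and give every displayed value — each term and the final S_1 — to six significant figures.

S_1 ≈ 125.000

∫_8^26 x·e^(−x/19) dx evaluates to 119.106.
Endpoint term: (f(8) + f(26))/2 = (5.25084 + 6.61722)/2 = 5.93403.
Integral + boundary = 125.040.
Correction k=1: B_{2}/2! · (f^{(1)}(26) − f^{(1)}(8)) = 1/12 · (-0.0937663 − 0.379995) = -0.0394801.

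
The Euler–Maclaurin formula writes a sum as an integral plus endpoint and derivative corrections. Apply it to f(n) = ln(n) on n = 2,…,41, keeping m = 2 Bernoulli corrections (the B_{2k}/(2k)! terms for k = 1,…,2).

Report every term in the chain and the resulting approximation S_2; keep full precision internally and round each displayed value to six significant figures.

∫_2^41 ln(x) dx evaluates to 111.870.
Boundary: ½(f(2) + f(41)) = ½(0.693147 + 3.71357) = 2.20336.
So far: 114.074.
k=1: B_{2}/(2)! × [f^{(1)}(41) − f^{(1)}(2)] = 1/12 × (0.0243902 − 0.500000) = -0.0396341.
After k=1: 114.034.
k=2: B_{4}/(4)! × [f^{(3)}(41) − f^{(3)}(2)] = −1/720 × (2.90187e-05 − 0.250000) = 0.000347182.

S_2 ≈ 114.034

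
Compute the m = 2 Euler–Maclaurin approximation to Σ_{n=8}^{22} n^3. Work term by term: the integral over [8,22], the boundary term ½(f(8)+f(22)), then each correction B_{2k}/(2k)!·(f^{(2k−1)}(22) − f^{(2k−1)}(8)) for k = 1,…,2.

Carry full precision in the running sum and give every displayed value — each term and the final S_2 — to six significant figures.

S_2 ≈ 63225.0

The integral term ∫_8^22 x^3 dx = 57540.0.
½[f(8) + f(22)] = ½[512.000 + 10648.0] = 5580.00.
Integral + boundary = 63120.0.
k=1: B_{2}/(2)! × [f^{(1)}(22) − f^{(1)}(8)] = 1/12 × (1452.00 − 192.000) = 105.000.
Partial sum through k=1: 63225.0.
k=2: B_{4}/(4)! × [f^{(3)}(22) − f^{(3)}(8)] = −1/720 × (6.00000 − 6.00000) = 0.00000.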